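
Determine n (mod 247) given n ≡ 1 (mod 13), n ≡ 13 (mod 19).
222

Using the Chinese Remainder Theorem:
M = product of moduli = 247
For equation 1: M_1 = 19, 19 ≡ 6 (mod 13), inverse of 19 mod 13 is 11 (check: 6 × 11 = 66 ≡ 1 (mod 13))
For equation 2: M_2 = 13, 13 ≡ 13 (mod 19), inverse of 13 mod 19 is 3 (check: 13 × 3 = 39 ≡ 1 (mod 19))
Combine: n ≡ Σ r_i×M_i×(M_i⁻¹ mod m_i) = 1×19×11 + 13×13×3 = 209 + 507 = 716
716 mod 247 = 222
n ≡ 222 (mod 247)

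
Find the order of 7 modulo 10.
Powers of 7 mod 10: 7^1≡7, 7^2≡9, 7^3≡3, 7^4≡1. Order = 4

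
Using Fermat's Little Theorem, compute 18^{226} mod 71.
8

By Fermat's Little Theorem, a^(p-1) ≡ 1 (mod p) for prime p and gcd(a, p) = 1
Here p = 71, so 18^70 ≡ 1 (mod 71)
We can reduce the exponent: 226 mod 70 = 16
So 18^226 ≡ 18^16 (mod 71)
Computing: 18^16 mod 71 = 8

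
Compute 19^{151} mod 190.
19

Using successive squaring:
Binary expansion of 151: 10010111
Powers of 19 mod 190 (each is the square of the previous):
  19^1 ≡ 19 (mod 190)
  19^2 ≡ 19² = 361 ≡ 171 (mod 190)
  19^4 ≡ 171² = 29241 ≡ 171 (mod 190)
  19^8 ≡ 171² = 29241 ≡ 171 (mod 190)
  19^16 ≡ 171² = 29241 ≡ 171 (mod 190)
  19^32 ≡ 171² = 29241 ≡ 171 (mod 190)
  19^64 ≡ 171² = 29241 ≡ 171 (mod 190)
  19^128 ≡ 171² = 29241 ≡ 171 (mod 190)
151 = 128 + 16 + 4 + 2 + 1, so 19^151 = 19^128 × 19^16 × 19^4 × 19^2 × 19^1 ≡ 171 × 171 × 171 × 171 × 19 (mod 190)
Multiplying step by step:
  171 × 171 = 29241 ≡ 171 (mod 190)
  171 × 171 = 29241 ≡ 171 (mod 190)
  171 × 171 = 29241 ≡ 171 (mod 190)
  171 × 19 = 3249 ≡ 19 (mod 190)
Result: 19^151 ≡ 19 (mod 190)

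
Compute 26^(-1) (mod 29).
26^(-1) ≡ 19 (mod 29). Verification: 26 × 19 = 494 ≡ 1 (mod 29)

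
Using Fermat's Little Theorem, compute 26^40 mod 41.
By Fermat's Little Theorem, 26^{40} ≡ 1 (mod 41) since 41 is prime and gcd(26, 41) = 1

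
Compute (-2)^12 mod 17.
Using repeated squaring. (-2) ≡ 15 (mod 17). 12 = 8 + 4 (binary 1100). Repeated squaring mod 17: 15^1 ≡ 15; 15^2 ≡ 15² = 225 ≡ 4; 15^4 ≡ 4² = 16 ≡ 16; 15^8 ≡ 16² = 256 ≡ 1. Multiply: (-2)^12 ≡ 15^8 × 15^4 ≡ 1 × 16 (mod 17): 1 × 16 = 16 ≡ 16. So (-2)^12 ≡ 16 (mod 17).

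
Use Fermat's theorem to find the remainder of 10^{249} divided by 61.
38

By Fermat's Little Theorem, a^(p-1) ≡ 1 (mod p) for prime p and gcd(a, p) = 1
Here p = 61, so 10^60 ≡ 1 (mod 61)
We can reduce the exponent: 249 mod 60 = 9
So 10^249 ≡ 10^9 (mod 61)
Computing: 10^9 mod 61 = 38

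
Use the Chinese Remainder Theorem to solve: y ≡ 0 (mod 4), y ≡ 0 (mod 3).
M = 4 × 3 = 12. M₁ = 3, y₁ ≡ 3 (mod 4). M₂ = 4, y₂ ≡ 1 (mod 3). y = 0×3×3 + 0×4×1 ≡ 0 (mod 12)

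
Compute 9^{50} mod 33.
12

Using successive squaring:
Binary expansion of 50: 110010
Powers of 9 mod 33 (each is the square of the previous):
  9^1 ≡ 9 (mod 33)
  9^2 ≡ 9² = 81 ≡ 15 (mod 33)
  9^4 ≡ 15² = 225 ≡ 27 (mod 33)
  9^8 ≡ 27² = 729 ≡ 3 (mod 33)
  9^16 ≡ 3² = 9 ≡ 9 (mod 33)
  9^32 ≡ 9² = 81 ≡ 15 (mod 33)
50 = 32 + 16 + 2, so 9^50 = 9^32 × 9^16 × 9^2 ≡ 15 × 9 × 15 (mod 33)
Multiplying step by step:
  15 × 9 = 135 ≡ 3 (mod 33)
  3 × 15 = 45 ≡ 12 (mod 33)
Result: 9^50 ≡ 12 (mod 33)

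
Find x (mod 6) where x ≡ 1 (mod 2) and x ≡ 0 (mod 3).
M = 2 × 3 = 6. M₁ = 3, y₁ ≡ 1 (mod 2). M₂ = 2, y₂ ≡ 2 (mod 3). x = 1×3×1 + 0×2×2 ≡ 3 (mod 6)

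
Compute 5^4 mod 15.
4 = 4 (binary 100). Repeated squaring mod 15: 5^1 ≡ 5; 5^2 ≡ 5² = 25 ≡ 10; 5^4 ≡ 10² = 100 ≡ 10. So 5^4 ≡ 10 (mod 15).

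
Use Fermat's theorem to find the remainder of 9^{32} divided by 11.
4

By Fermat's Little Theorem, a^(p-1) ≡ 1 (mod p) for prime p and gcd(a, p) = 1
Here p = 11, so 9^10 ≡ 1 (mod 11)
We can reduce the exponent: 32 mod 10 = 2
So 9^32 ≡ 9^2 (mod 11)
Computing: 9^2 mod 11 = 4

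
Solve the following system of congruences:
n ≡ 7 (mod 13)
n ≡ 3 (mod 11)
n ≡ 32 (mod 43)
2698

Using the Chinese Remainder Theorem:
M = product of moduli = 6149
For equation 1: M_1 = 473, 473 ≡ 5 (mod 13), inverse of 473 mod 13 is 8 (check: 5 × 8 = 40 ≡ 1 (mod 13))
For equation 2: M_2 = 559, 559 ≡ 9 (mod 11), inverse of 559 mod 11 is 5 (check: 9 × 5 = 45 ≡ 1 (mod 11))
For equation 3: M_3 = 143, 143 ≡ 14 (mod 43), inverse of 143 mod 43 is 40 (check: 14 × 40 = 560 ≡ 1 (mod 43))
Combine: n ≡ Σ r_i×M_i×(M_i⁻¹ mod m_i) = 7×473×8 + 3×559×5 + 32×143×40 = 26488 + 8385 + 183040 = 217913
217913 mod 6149 = 2698
n ≡ 2698 (mod 6149)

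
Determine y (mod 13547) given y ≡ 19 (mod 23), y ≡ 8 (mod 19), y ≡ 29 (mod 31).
8368

Using the Chinese Remainder Theorem:
M = product of moduli = 13547
For equation 1: M_1 = 589, 589 ≡ 14 (mod 23), inverse of 589 mod 23 is 5 (check: 14 × 5 = 70 ≡ 1 (mod 23))
For equation 2: M_2 = 713, 713 ≡ 10 (mod 19), inverse of 713 mod 19 is 2 (check: 10 × 2 = 20 ≡ 1 (mod 19))
For equation 3: M_3 = 437, 437 ≡ 3 (mod 31), inverse of 437 mod 31 is 21 (check: 3 × 21 = 63 ≡ 1 (mod 31))
Combine: y ≡ Σ r_i×M_i×(M_i⁻¹ mod m_i) = 19×589×5 + 8×713×2 + 29×437×21 = 55955 + 11408 + 266133 = 333496
333496 mod 13547 = 8368
y ≡ 8368 (mod 13547)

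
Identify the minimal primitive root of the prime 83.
p - 1 = 82 has prime divisors 2, 41. h is a primitive root mod 83 iff h^(82/q) ≢ 1 (mod 83) for each such q.
h = 2: 2^41 ≡ 82, 2^2 ≡ 4 (mod 83); none is 1, so 2 has order 82 and is a primitive root.
The smallest primitive root mod 83 is g = 2.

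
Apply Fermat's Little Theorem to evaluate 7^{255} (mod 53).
9

By Fermat's Little Theorem, a^(p-1) ≡ 1 (mod p) for prime p and gcd(a, p) = 1
Here p = 53, so 7^52 ≡ 1 (mod 53)
We can reduce the exponent: 255 mod 52 = 47
So 7^255 ≡ 7^47 (mod 53)
Computing: 7^47 mod 53 = 9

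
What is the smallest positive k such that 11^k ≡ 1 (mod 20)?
Powers of 11 mod 20: 11^1≡11, 11^2≡1. Order = 2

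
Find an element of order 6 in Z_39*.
4 has order 6 mod 39 since 4^{6} ≡ 1 (mod 39) and no smaller power works.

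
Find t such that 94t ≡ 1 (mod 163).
94^(-1) ≡ 137 (mod 163). Verification: 94 × 137 = 12878 ≡ 1 (mod 163)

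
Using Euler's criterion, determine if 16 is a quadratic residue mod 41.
By Euler's criterion: 16^{20} ≡ 1 (mod 41). Since this equals 1, 16 is a QR.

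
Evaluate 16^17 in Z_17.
Using Fermat: 16^{16} ≡ 1 (mod 17). 17 ≡ 1 (mod 16). So 16^{17} ≡ 16^{1} ≡ 16 (mod 17)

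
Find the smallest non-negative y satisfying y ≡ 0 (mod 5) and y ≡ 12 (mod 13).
M = 5 × 13 = 65. M₁ = 13, y₁ ≡ 2 (mod 5). M₂ = 5, y₂ ≡ 8 (mod 13). y = 0×13×2 + 12×5×8 ≡ 25 (mod 65)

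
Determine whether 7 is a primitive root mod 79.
p - 1 = 78 has prime divisors 2, 3, 13. Check 7^(78/q) mod 79 for each: 7^(78/2) = 7^39 ≡ 78, 7^(78/3) = 7^26 ≡ 55, 7^(78/13) = 7^6 ≡ 18 (mod 79). None of these is 1, so 7 has order 78 = φ(79), so it is a primitive root mod 79.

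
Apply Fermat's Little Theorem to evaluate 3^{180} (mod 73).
1

By Fermat's Little Theorem, a^(p-1) ≡ 1 (mod p) for prime p and gcd(a, p) = 1
Here p = 73, so 3^72 ≡ 1 (mod 73)
We can reduce the exponent: 180 mod 72 = 36
So 3^180 ≡ 3^36 (mod 73)
Computing: 3^36 mod 73 = 1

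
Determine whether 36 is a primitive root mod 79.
p - 1 = 78 has prime divisors 2, 3, 13. Check 36^(78/q) mod 79 for each: 36^(78/2) = 36^39 ≡ 1, 36^(78/3) = 36^26 ≡ 23, 36^(78/13) = 36^6 ≡ 62 (mod 79). Since 36^39 ≡ 1 (mod 79), the order of 36 divides 39 (in fact the order is 39) ≠ 78, so it is not a primitive root.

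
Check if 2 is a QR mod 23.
By Euler's criterion: 2^{11} ≡ 1 (mod 23). Since this equals 1, 2 is a QR.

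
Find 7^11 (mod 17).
Using repeated squaring. 11 = 8 + 2 + 1 (binary 1011). Repeated squaring mod 17: 7^1 ≡ 7; 7^2 ≡ 7² = 49 ≡ 15; 7^4 ≡ 15² = 225 ≡ 4; 7^8 ≡ 4² = 16 ≡ 16. Multiply: 7^11 = 7^8 × 7^2 × 7^1 ≡ 16 × 15 × 7 (mod 17): 16 × 15 = 240 ≡ 2; 2 × 7 = 14 ≡ 14. So 7^11 ≡ 14 (mod 17).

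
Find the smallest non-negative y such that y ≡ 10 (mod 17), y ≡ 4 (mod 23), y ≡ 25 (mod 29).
1591

Using the Chinese Remainder Theorem:
M = product of moduli = 11339
For equation 1: M_1 = 667, 667 ≡ 4 (mod 17), inverse of 667 mod 17 is 13 (check: 4 × 13 = 52 ≡ 1 (mod 17))
For equation 2: M_2 = 493, 493 ≡ 10 (mod 23), inverse of 493 mod 23 is 7 (check: 10 × 7 = 70 ≡ 1 (mod 23))
For equation 3: M_3 = 391, 391 ≡ 14 (mod 29), inverse of 391 mod 29 is 27 (check: 14 × 27 = 378 ≡ 1 (mod 29))
Combine: y ≡ Σ r_i×M_i×(M_i⁻¹ mod m_i) = 10×667×13 + 4×493×7 + 25×391×27 = 86710 + 13804 + 263925 = 364439
364439 mod 11339 = 1591
y ≡ 1591 (mod 11339)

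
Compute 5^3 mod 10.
3 = 2 + 1 (binary 11). Repeated squaring mod 10: 5^1 ≡ 5; 5^2 ≡ 5² = 25 ≡ 5. Multiply: 5^3 = 5^2 × 5^1 ≡ 5 × 5 (mod 10): 5 × 5 = 25 ≡ 5. So 5^3 ≡ 5 (mod 10).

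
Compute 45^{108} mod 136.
81

Using successive squaring:
Binary expansion of 108: 1101100
Powers of 45 mod 136 (each is the square of the previous):
  45^1 ≡ 45 (mod 136)
  45^2 ≡ 45² = 2025 ≡ 121 (mod 136)
  45^4 ≡ 121² = 14641 ≡ 89 (mod 136)
  45^8 ≡ 89² = 7921 ≡ 33 (mod 136)
  45^16 ≡ 33² = 1089 ≡ 1 (mod 136)
  45^32 ≡ 1² = 1 ≡ 1 (mod 136)
  45^64 ≡ 1² = 1 ≡ 1 (mod 136)
108 = 64 + 32 + 8 + 4, so 45^108 = 45^64 × 45^32 × 45^8 × 45^4 ≡ 1 × 1 × 33 × 89 (mod 136)
Multiplying step by step:
  1 × 1 = 1 ≡ 1 (mod 136)
  1 × 33 = 33 ≡ 33 (mod 136)
  33 × 89 = 2937 ≡ 81 (mod 136)
Result: 45^108 ≡ 81 (mod 136)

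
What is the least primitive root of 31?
3

A primitive root g modulo p has order p-1 = 30
Prime divisors of 30: [2, 3, 5]
g is a primitive root iff g^(30/q) ≢ 1 (mod 31) for each prime divisor q
Testing small values:
  g = 2: 2^15 ≡ 1, 2^10 ≡ 1, 2^6 ≡ 2 (mod 31) → 2^15 ≡ 1, not primitive root
  g = 3: 3^15 ≡ 30, 3^10 ≡ 25, 3^6 ≡ 16 (mod 31) → none is 1, primitive root!
The smallest primitive root is 3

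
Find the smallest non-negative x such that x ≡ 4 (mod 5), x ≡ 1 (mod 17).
69

Using the Chinese Remainder Theorem:
M = product of moduli = 85
For equation 1: M_1 = 17, 17 ≡ 2 (mod 5), inverse of 17 mod 5 is 3 (check: 2 × 3 = 6 ≡ 1 (mod 5))
For equation 2: M_2 = 5, 5 ≡ 5 (mod 17), inverse of 5 mod 17 is 7 (check: 5 × 7 = 35 ≡ 1 (mod 17))
Combine: x ≡ Σ r_i×M_i×(M_i⁻¹ mod m_i) = 4×17×3 + 1×5×7 = 204 + 35 = 239
239 mod 85 = 69
x ≡ 69 (mod 85)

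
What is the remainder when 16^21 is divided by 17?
Using Fermat: 16^{16} ≡ 1 (mod 17). 21 ≡ 5 (mod 16). So 16^{21} ≡ 16^{5} ≡ 16 (mod 17)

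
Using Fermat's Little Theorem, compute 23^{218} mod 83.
81

By Fermat's Little Theorem, a^(p-1) ≡ 1 (mod p) for prime p and gcd(a, p) = 1
Here p = 83, so 23^82 ≡ 1 (mod 83)
We can reduce the exponent: 218 mod 82 = 54
So 23^218 ≡ 23^54 (mod 83)
Computing: 23^54 mod 83 = 81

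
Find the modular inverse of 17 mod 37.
17^(-1) ≡ 24 (mod 37). Verification: 17 × 24 = 408 ≡ 1 (mod 37)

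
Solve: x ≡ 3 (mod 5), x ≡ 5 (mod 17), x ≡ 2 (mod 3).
M = 5 × 17 × 3 = 255. M₁ = 51, y₁ ≡ 1 (mod 5). M₂ = 15, y₂ ≡ 8 (mod 17). M₃ = 85, y₃ ≡ 1 (mod 3). x = 3×51×1 + 5×15×8 + 2×85×1 ≡ 158 (mod 255)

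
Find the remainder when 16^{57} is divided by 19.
By Fermat: 16^{18} ≡ 1 (mod 19). 57 = 3×18 + 3. So 16^{57} ≡ 16^{3} ≡ 11 (mod 19)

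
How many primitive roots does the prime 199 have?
Number of primitive roots mod 199 = φ(198) = 60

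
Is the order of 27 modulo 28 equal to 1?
No, the actual order is 2, not 1.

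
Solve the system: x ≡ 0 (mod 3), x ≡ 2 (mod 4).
M = 3 × 4 = 12. M₁ = 4, y₁ ≡ 1 (mod 3). M₂ = 3, y₂ ≡ 3 (mod 4). x = 0×4×1 + 2×3×3 ≡ 6 (mod 12)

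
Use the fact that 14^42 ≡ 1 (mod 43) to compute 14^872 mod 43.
By Fermat: 14^{42} ≡ 1 (mod 43). 872 ≡ 32 (mod 42). So 14^{872} ≡ 14^{32} ≡ 10 (mod 43)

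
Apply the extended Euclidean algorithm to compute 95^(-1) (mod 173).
Extended GCD: 95(51) + 173(-28) = 1. So 95^(-1) ≡ 51 ≡ 51 (mod 173). Verify: 95 × 51 = 4845 ≡ 1 (mod 173)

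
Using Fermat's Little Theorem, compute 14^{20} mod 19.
6

By Fermat's Little Theorem, a^(p-1) ≡ 1 (mod p) for prime p and gcd(a, p) = 1
Here p = 19, so 14^18 ≡ 1 (mod 19)
We can reduce the exponent: 20 mod 18 = 2
So 14^20 ≡ 14^2 (mod 19)
Computing: 14^2 mod 19 = 6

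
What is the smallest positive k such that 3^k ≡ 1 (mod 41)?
Powers of 3 mod 41: 3^1≡3, 3^2≡9, 3^3≡27, 3^4≡40, 3^5≡38, 3^6≡32, 3^7≡14, 3^8≡1. Order = 8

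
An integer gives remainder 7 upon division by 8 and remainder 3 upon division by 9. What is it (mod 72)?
M = 8 × 9 = 72. M₁ = 9, y₁ ≡ 1 (mod 8). M₂ = 8, y₂ ≡ 8 (mod 9). t = 7×9×1 + 3×8×8 ≡ 39 (mod 72). The smallest positive such number is 39.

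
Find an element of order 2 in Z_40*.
29 has order 2 mod 40 since 29^{2} ≡ 1 (mod 40) and no smaller power works.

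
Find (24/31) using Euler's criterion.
(24/31) = 24^{15} mod 31 = -1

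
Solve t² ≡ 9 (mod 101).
The square roots of 9 mod 101 are 98 and 3. Verify: 98² = 9604 ≡ 9 (mod 101)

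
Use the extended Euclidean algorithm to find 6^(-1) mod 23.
Extended GCD: 6(4) + 23(-1) = 1. So 6^(-1) ≡ 4 ≡ 4 (mod 23). Verify: 6 × 4 = 24 ≡ 1 (mod 23)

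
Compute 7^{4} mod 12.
1

Using successive squaring:
Binary expansion of 4: 100
Powers of 7 mod 12 (each is the square of the previous):
  7^1 ≡ 7 (mod 12)
  7^2 ≡ 7² = 49 ≡ 1 (mod 12)
  7^4 ≡ 1² = 1 ≡ 1 (mod 12)
4 is a power of 2, so 7^4 is the last square: ≡ 1 (mod 12)
Result: 7^4 ≡ 1 (mod 12)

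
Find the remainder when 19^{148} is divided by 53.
By Fermat: 19^{52} ≡ 1 (mod 53). 148 = 2×52 + 44. So 19^{148} ≡ 19^{44} ≡ 28 (mod 53)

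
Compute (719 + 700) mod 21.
12

(719 + 700) = 1419
1419 mod 21 = 12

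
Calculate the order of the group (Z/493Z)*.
448

Prime factorization: 493 = 17 × 29
Using the formula φ(n) = n × Π(1 - 1/p) for each prime factor p:
φ(493) = 493 × (1 - 1/17) × (1 - 1/29)
φ(493) = 448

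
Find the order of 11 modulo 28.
Powers of 11 mod 28: 11^1≡11, 11^2≡9, 11^3≡15, 11^4≡25, 11^5≡23, 11^6≡1. Order = 6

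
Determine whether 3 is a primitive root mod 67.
p - 1 = 66 has prime divisors 2, 3, 11. Check 3^(66/q) mod 67 for each: 3^(66/2) = 3^33 ≡ 66, 3^(66/3) = 3^22 ≡ 1, 3^(66/11) = 3^6 ≡ 59 (mod 67). Since 3^22 ≡ 1 (mod 67), the order of 3 divides 22 (in fact the order is 22) ≠ 66, so it is not a primitive root.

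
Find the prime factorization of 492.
2^2 × 3 × 41

Divide by primes starting from smallest:
492 ÷ 2 = 246
246 ÷ 2 = 123
123 ÷ 3 = 41
41 ÷ 41 = 1

492 = 2^2 × 3 × 41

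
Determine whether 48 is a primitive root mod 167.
p - 1 = 166 has prime divisors 2, 83. Check 48^(166/q) mod 167 for each: 48^(166/2) = 48^83 ≡ 1, 48^(166/83) = 48^2 ≡ 133 (mod 167). Since 48^83 ≡ 1 (mod 167), the order of 48 divides 83 (in fact the order is 83) ≠ 166, so it is not a primitive root.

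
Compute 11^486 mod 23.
Using Fermat: 11^{22} ≡ 1 (mod 23). 486 ≡ 2 (mod 22). So 11^{486} ≡ 11^{2} ≡ 6 (mod 23)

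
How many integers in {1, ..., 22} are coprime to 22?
10

Prime factorization: 22 = 2 × 11
Using the formula φ(n) = n × Π(1 - 1/p) for each prime factor p:
φ(22) = 22 × (1 - 1/2) × (1 - 1/11)
φ(22) = 10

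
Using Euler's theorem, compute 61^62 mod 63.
By Euler: 61^{36} ≡ 1 (mod 63) since gcd(61, 63) = 1. 62 = 1×36 + 26. So 61^{62} ≡ 61^{26} ≡ 4 (mod 63)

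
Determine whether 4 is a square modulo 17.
By Euler's criterion: 4^{8} ≡ 1 (mod 17). Since this equals 1, 4 is a QR.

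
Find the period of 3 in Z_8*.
Powers of 3 mod 8: 3^1≡3, 3^2≡1. Order = 2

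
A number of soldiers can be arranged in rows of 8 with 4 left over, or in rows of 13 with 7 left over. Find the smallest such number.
M = 8 × 13 = 104. M₁ = 13, y₁ ≡ 5 (mod 8). M₂ = 8, y₂ ≡ 5 (mod 13). y = 4×13×5 + 7×8×5 ≡ 20 (mod 104). The smallest positive such number is 20.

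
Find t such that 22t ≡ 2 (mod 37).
27

Since gcd(22, 37) = 1 divides 2, a solution exists.
Multiply both sides by the inverse of 22 mod 37:
  22^(-1) mod 37 = 32
  x ≡ 32 × 2 ≡ 64 ≡ 27 (mod 37)
Verification: 22 × 27 = 594 = 16 × 37 + 2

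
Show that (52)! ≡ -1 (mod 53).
(52)! mod 53 = 52. Since this equals -1 (mod 53), Wilson confirms 53 is prime.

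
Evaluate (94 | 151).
(94/151) = 94^{75} mod 151 = 1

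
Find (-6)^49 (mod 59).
Using repeated squaring. (-6) ≡ 53 (mod 59). 49 = 32 + 16 + 1 (binary 110001). Repeated squaring mod 59: 53^1 ≡ 53; 53^2 ≡ 53² = 2809 ≡ 36; 53^4 ≡ 36² = 1296 ≡ 57; 53^8 ≡ 57² = 3249 ≡ 4; 53^16 ≡ 4² = 16 ≡ 16; 53^32 ≡ 16² = 256 ≡ 20. Multiply: (-6)^49 ≡ 53^32 × 53^16 × 53^1 ≡ 20 × 16 × 53 (mod 59): 20 × 16 = 320 ≡ 25; 25 × 53 = 1325 ≡ 27. So (-6)^49 ≡ 27 (mod 59).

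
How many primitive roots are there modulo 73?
24

The number of primitive roots modulo p is φ(p-1) = φ(72)
φ(72) = 24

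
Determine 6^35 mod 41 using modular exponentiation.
Using repeated squaring. 35 = 32 + 2 + 1 (binary 100011). Repeated squaring mod 41: 6^1 ≡ 6; 6^2 ≡ 6² = 36 ≡ 36; 6^4 ≡ 36² = 1296 ≡ 25; 6^8 ≡ 25² = 625 ≡ 10; 6^16 ≡ 10² = 100 ≡ 18; 6^32 ≡ 18² = 324 ≡ 37. Multiply: 6^35 = 6^32 × 6^2 × 6^1 ≡ 37 × 36 × 6 (mod 41): 37 × 36 = 1332 ≡ 20; 20 × 6 = 120 ≡ 38. So 6^35 ≡ 38 (mod 41).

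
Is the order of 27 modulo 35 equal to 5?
No, the actual order is 4, not 5.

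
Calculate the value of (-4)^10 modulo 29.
(-4) ≡ 25 (mod 29). 10 = 8 + 2 (binary 1010). Repeated squaring mod 29: 25^1 ≡ 25; 25^2 ≡ 25² = 625 ≡ 16; 25^4 ≡ 16² = 256 ≡ 24; 25^8 ≡ 24² = 576 ≡ 25. Multiply: (-4)^10 ≡ 25^8 × 25^2 ≡ 25 × 16 (mod 29): 25 × 16 = 400 ≡ 23. So (-4)^10 ≡ 23 (mod 29).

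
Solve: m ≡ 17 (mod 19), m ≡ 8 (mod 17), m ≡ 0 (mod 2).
M = 19 × 17 × 2 = 646. M₁ = 34, y₁ ≡ 14 (mod 19). M₂ = 38, y₂ ≡ 13 (mod 17). M₃ = 323, y₃ ≡ 1 (mod 2). m = 17×34×14 + 8×38×13 + 0×323×1 ≡ 416 (mod 646)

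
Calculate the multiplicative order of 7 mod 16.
Powers of 7 mod 16: 7^1≡7, 7^2≡1. Order = 2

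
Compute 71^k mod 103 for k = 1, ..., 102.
g^1, g^2, ..., g^{102} mod 103: {71, 97, 89, 36, 84, 93, 11, 60, 37, 52, 87, 100, 96, 18, 42, 98, 57, 30, 70, 26, 95, 50, 48, 9, 21, 49, 80, 15, 35, 13, 99, 25, 24, 56, 62, 76, 40, 59, 69, 58, 101, 64, 12, 28, 31, 38, 20, 81, 86, 29, 102, 32, 6, 14, 67, 19, 10, 92, 43, 66, 51, 16, 3, 7, 85, 61, 5, 46, 73, 33, 77, 8, 53, 55, 94, 82, 54, 23, 88, 68, 90, 4, 78, 79, 47, 41, 27, 63, 44, 34, 45, 2, 39, 91, 75, 72, 65, 83, 22, 17, 74, 1}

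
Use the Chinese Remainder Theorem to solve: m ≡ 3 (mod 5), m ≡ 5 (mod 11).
M = 5 × 11 = 55. M₁ = 11, y₁ ≡ 1 (mod 5). M₂ = 5, y₂ ≡ 9 (mod 11). m = 3×11×1 + 5×5×9 ≡ 38 (mod 55)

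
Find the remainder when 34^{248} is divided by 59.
By Fermat: 34^{58} ≡ 1 (mod 59). 248 = 4×58 + 16. So 34^{248} ≡ 34^{16} ≡ 7 (mod 59)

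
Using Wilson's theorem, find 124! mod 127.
(126)! = (124)! × (125) × (126) ≡ -1 (mod 127). So (124)! ≡ -1 × [(126)(125)]^(-1) ≡ 63 (mod 127)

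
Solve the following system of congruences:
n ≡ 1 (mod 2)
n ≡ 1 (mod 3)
1

Using the Chinese Remainder Theorem:
M = product of moduli = 6
For equation 1: M_1 = 3, 3 ≡ 1 (mod 2), inverse of 3 mod 2 is 1 (check: 1 × 1 = 1 ≡ 1 (mod 2))
For equation 2: M_2 = 2, 2 ≡ 2 (mod 3), inverse of 2 mod 3 is 2 (check: 2 × 2 = 4 ≡ 1 (mod 3))
Combine: n ≡ Σ r_i×M_i×(M_i⁻¹ mod m_i) = 1×3×1 + 1×2×2 = 3 + 4 = 7
7 mod 6 = 1
n ≡ 1 (mod 6)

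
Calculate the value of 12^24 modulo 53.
Using repeated squaring. 24 = 16 + 8 (binary 11000). Repeated squaring mod 53: 12^1 ≡ 12; 12^2 ≡ 12² = 144 ≡ 38; 12^4 ≡ 38² = 1444 ≡ 13; 12^8 ≡ 13² = 169 ≡ 10; 12^16 ≡ 10² = 100 ≡ 47. Multiply: 12^24 = 12^16 × 12^8 ≡ 47 × 10 (mod 53): 47 × 10 = 470 ≡ 46. So 12^24 ≡ 46 (mod 53).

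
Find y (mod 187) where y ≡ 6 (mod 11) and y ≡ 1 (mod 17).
M = 11 × 17 = 187. M₁ = 17, y₁ ≡ 2 (mod 11). M₂ = 11, y₂ ≡ 14 (mod 17). y = 6×17×2 + 1×11×14 ≡ 171 (mod 187)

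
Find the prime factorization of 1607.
1607

Divide by primes starting from smallest:
1607 ÷ 1607 = 1

1607 = 1607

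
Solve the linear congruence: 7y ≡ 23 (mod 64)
49

Since gcd(7, 64) = 1 divides 23, a solution exists.
Multiply both sides by the inverse of 7 mod 64:
  7^(-1) mod 64 = 55
  x ≡ 55 × 23 ≡ 1265 ≡ 49 (mod 64)
Verification: 7 × 49 = 343 = 5 × 64 + 23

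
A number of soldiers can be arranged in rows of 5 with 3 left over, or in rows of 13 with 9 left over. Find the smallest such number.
M = 5 × 13 = 65. M₁ = 13, y₁ ≡ 2 (mod 5). M₂ = 5, y₂ ≡ 8 (mod 13). y = 3×13×2 + 9×5×8 ≡ 48 (mod 65). The smallest positive such number is 48.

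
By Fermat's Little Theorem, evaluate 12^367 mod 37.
By Fermat: 12^{36} ≡ 1 (mod 37). 367 ≡ 7 (mod 36). So 12^{367} ≡ 12^{7} ≡ 9 (mod 37)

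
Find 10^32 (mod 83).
Using repeated squaring. 32 = 32 (binary 100000). Repeated squaring mod 83: 10^1 ≡ 10; 10^2 ≡ 10² = 100 ≡ 17; 10^4 ≡ 17² = 289 ≡ 40; 10^8 ≡ 40² = 1600 ≡ 23; 10^16 ≡ 23² = 529 ≡ 31; 10^32 ≡ 31² = 961 ≡ 48. So 10^32 ≡ 48 (mod 83).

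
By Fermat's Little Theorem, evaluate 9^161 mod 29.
By Fermat: 9^{28} ≡ 1 (mod 29). 161 = 5×28 + 21. So 9^{161} ≡ 9^{21} ≡ 28 (mod 29)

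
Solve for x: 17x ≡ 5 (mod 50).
15

Since gcd(17, 50) = 1 divides 5, a solution exists.
Multiply both sides by the inverse of 17 mod 50:
  17^(-1) mod 50 = 3
  x ≡ 3 × 5 ≡ 15 ≡ 15 (mod 50)
Verification: 17 × 15 = 255 = 5 × 50 + 5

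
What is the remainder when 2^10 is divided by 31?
10 = 8 + 2 (binary 1010). Repeated squaring mod 31: 2^1 ≡ 2; 2^2 ≡ 2² = 4 ≡ 4; 2^4 ≡ 4² = 16 ≡ 16; 2^8 ≡ 16² = 256 ≡ 8. Multiply: 2^10 = 2^8 × 2^2 ≡ 8 × 4 (mod 31): 8 × 4 = 32 ≡ 1. So 2^10 ≡ 1 (mod 31).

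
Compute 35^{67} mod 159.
74

Using successive squaring:
Binary expansion of 67: 1000011
Powers of 35 mod 159 (each is the square of the previous):
  35^1 ≡ 35 (mod 159)
  35^2 ≡ 35² = 1225 ≡ 112 (mod 159)
  35^4 ≡ 112² = 12544 ≡ 142 (mod 159)
  35^8 ≡ 142² = 20164 ≡ 130 (mod 159)
  35^16 ≡ 130² = 16900 ≡ 46 (mod 159)
  35^32 ≡ 46² = 2116 ≡ 49 (mod 159)
  35^64 ≡ 49² = 2401 ≡ 16 (mod 159)
67 = 64 + 2 + 1, so 35^67 = 35^64 × 35^2 × 35^1 ≡ 16 × 112 × 35 (mod 159)
Multiplying step by step:
  16 × 112 = 1792 ≡ 43 (mod 159)
  43 × 35 = 1505 ≡ 74 (mod 159)
Result: 35^67 ≡ 74 (mod 159)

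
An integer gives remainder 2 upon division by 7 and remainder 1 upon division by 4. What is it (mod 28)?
M = 7 × 4 = 28. M₁ = 4, y₁ ≡ 2 (mod 7). M₂ = 7, y₂ ≡ 3 (mod 4). z = 2×4×2 + 1×7×3 ≡ 9 (mod 28). The smallest positive such number is 9.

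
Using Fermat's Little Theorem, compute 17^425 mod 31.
By Fermat: 17^{30} ≡ 1 (mod 31). 425 ≡ 5 (mod 30). So 17^{425} ≡ 17^{5} ≡ 26 (mod 31)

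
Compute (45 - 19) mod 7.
5

(45 - 19) = 26
26 mod 7 = 5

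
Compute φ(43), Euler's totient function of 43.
42

Prime factorization: 43 = 43
Using the formula φ(n) = n × Π(1 - 1/p) for each prime factor p:
φ(43) = 43 × (1 - 1/43)
φ(43) = 42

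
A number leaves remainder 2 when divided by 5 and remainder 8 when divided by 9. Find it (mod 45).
M = 5 × 9 = 45. M₁ = 9, y₁ ≡ 4 (mod 5). M₂ = 5, y₂ ≡ 2 (mod 9). z = 2×9×4 + 8×5×2 ≡ 17 (mod 45)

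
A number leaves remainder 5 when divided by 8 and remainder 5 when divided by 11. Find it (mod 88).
M = 8 × 11 = 88. M₁ = 11, y₁ ≡ 3 (mod 8). M₂ = 8, y₂ ≡ 7 (mod 11). t = 5×11×3 + 5×8×7 ≡ 5 (mod 88)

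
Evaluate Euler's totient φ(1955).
1408

Prime factorization: 1955 = 5 × 17 × 23
Using the formula φ(n) = n × Π(1 - 1/p) for each prime factor p:
φ(1955) = 1955 × (1 - 1/5) × (1 - 1/17) × (1 - 1/23)
φ(1955) = 1408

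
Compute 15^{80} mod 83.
38

Using successive squaring:
Binary expansion of 80: 1010000
Powers of 15 mod 83 (each is the square of the previous):
  15^1 ≡ 15 (mod 83)
  15^2 ≡ 15² = 225 ≡ 59 (mod 83)
  15^4 ≡ 59² = 3481 ≡ 78 (mod 83)
  15^8 ≡ 78² = 6084 ≡ 25 (mod 83)
  15^16 ≡ 25² = 625 ≡ 44 (mod 83)
  15^32 ≡ 44² = 1936 ≡ 27 (mod 83)
  15^64 ≡ 27² = 729 ≡ 65 (mod 83)
80 = 64 + 16, so 15^80 = 15^64 × 15^16 ≡ 65 × 44 (mod 83)
Multiplying step by step:
  65 × 44 = 2860 ≡ 38 (mod 83)
Result: 15^80 ≡ 38 (mod 83)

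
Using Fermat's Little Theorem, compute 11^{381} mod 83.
81

By Fermat's Little Theorem, a^(p-1) ≡ 1 (mod p) for prime p and gcd(a, p) = 1
Here p = 83, so 11^82 ≡ 1 (mod 83)
We can reduce the exponent: 381 mod 82 = 53
So 11^381 ≡ 11^53 (mod 83)
Computing: 11^53 mod 83 = 81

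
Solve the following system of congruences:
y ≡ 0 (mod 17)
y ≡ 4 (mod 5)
34

Using the Chinese Remainder Theorem:
M = product of moduli = 85
For equation 1: M_1 = 5, 5 ≡ 5 (mod 17), inverse of 5 mod 17 is 7 (check: 5 × 7 = 35 ≡ 1 (mod 17))
For equation 2: M_2 = 17, 17 ≡ 2 (mod 5), inverse of 17 mod 5 is 3 (check: 2 × 3 = 6 ≡ 1 (mod 5))
Combine: y ≡ Σ r_i×M_i×(M_i⁻¹ mod m_i) = 0×5×7 + 4×17×3 = 0 + 204 = 204
204 mod 85 = 34
y ≡ 34 (mod 85)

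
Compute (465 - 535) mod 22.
18

(465 - 535) = -70
-70 mod 22 = 18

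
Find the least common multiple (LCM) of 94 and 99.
9306

First find GCD(94, 99) using the Euclidean algorithm:
94 = 0 × 99 + 94
99 = 1 × 94 + 5
94 = 18 × 5 + 4
5 = 1 × 4 + 1
4 = 4 × 1 + 0
GCD(94, 99) = 1

LCM formula: LCM(a, b) = (a × b) / GCD(a, b)
LCM(94, 99) = (94 × 99) / 1
LCM(94, 99) = 9306 / 1
LCM(94, 99) = 9306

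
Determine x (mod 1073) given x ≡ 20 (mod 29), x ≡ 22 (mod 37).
281

Using the Chinese Remainder Theorem:
M = product of moduli = 1073
For equation 1: M_1 = 37, 37 ≡ 8 (mod 29), inverse of 37 mod 29 is 11 (check: 8 × 11 = 88 ≡ 1 (mod 29))
For equation 2: M_2 = 29, 29 ≡ 29 (mod 37), inverse of 29 mod 37 is 23 (check: 29 × 23 = 667 ≡ 1 (mod 37))
Combine: x ≡ Σ r_i×M_i×(M_i⁻¹ mod m_i) = 20×37×11 + 22×29×23 = 8140 + 14674 = 22814
22814 mod 1073 = 281
x ≡ 281 (mod 1073)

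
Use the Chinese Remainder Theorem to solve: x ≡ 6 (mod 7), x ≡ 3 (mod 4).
M = 7 × 4 = 28. M₁ = 4, y₁ ≡ 2 (mod 7). M₂ = 7, y₂ ≡ 3 (mod 4). x = 6×4×2 + 3×7×3 ≡ 27 (mod 28)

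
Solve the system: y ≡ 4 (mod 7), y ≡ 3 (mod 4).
M = 7 × 4 = 28. M₁ = 4, y₁ ≡ 2 (mod 7). M₂ = 7, y₂ ≡ 3 (mod 4). y = 4×4×2 + 3×7×3 ≡ 11 (mod 28)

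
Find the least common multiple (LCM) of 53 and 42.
2226

First find GCD(53, 42) using the Euclidean algorithm:
53 = 1 × 42 + 11
42 = 3 × 11 + 9
11 = 1 × 9 + 2
9 = 4 × 2 + 1
2 = 2 × 1 + 0
GCD(53, 42) = 1

LCM formula: LCM(a, b) = (a × b) / GCD(a, b)
LCM(53, 42) = (53 × 42) / 1
LCM(53, 42) = 2226 / 1
LCM(53, 42) = 2226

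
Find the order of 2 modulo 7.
Powers of 2 mod 7: 2^1≡2, 2^2≡4, 2^3≡1. Order = 3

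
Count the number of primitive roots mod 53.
Number of primitive roots mod 53 = φ(52) = 24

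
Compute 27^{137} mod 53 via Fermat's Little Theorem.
12

By Fermat's Little Theorem, a^(p-1) ≡ 1 (mod p) for prime p and gcd(a, p) = 1
Here p = 53, so 27^52 ≡ 1 (mod 53)
We can reduce the exponent: 137 mod 52 = 33
So 27^137 ≡ 27^33 (mod 53)
Computing: 27^33 mod 53 = 12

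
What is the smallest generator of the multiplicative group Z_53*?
p - 1 = 52 has prime divisors 2, 13. h is a primitive root mod 53 iff h^(52/q) ≢ 1 (mod 53) for each such q.
h = 2: 2^26 ≡ 52, 2^4 ≡ 16 (mod 53); none is 1, so 2 has order 52 and is a primitive root.
The smallest primitive root mod 53 is g = 2.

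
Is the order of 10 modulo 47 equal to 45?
No, the actual order is 46, not 45.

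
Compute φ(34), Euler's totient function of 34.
16

Prime factorization: 34 = 2 × 17
Using the formula φ(n) = n × Π(1 - 1/p) for each prime factor p:
φ(34) = 34 × (1 - 1/2) × (1 - 1/17)
φ(34) = 16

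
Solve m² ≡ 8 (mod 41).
The square roots of 8 mod 41 are 34 and 7. Verify: 34² = 1156 ≡ 8 (mod 41)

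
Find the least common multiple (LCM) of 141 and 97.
13677

First find GCD(141, 97) using the Euclidean algorithm:
141 = 1 × 97 + 44
97 = 2 × 44 + 9
44 = 4 × 9 + 8
9 = 1 × 8 + 1
8 = 8 × 1 + 0
GCD(141, 97) = 1

LCM formula: LCM(a, b) = (a × b) / GCD(a, b)
LCM(141, 97) = (141 × 97) / 1
LCM(141, 97) = 13677 / 1
LCM(141, 97) = 13677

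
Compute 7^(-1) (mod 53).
7^(-1) ≡ 38 (mod 53). Verification: 7 × 38 = 266 ≡ 1 (mod 53)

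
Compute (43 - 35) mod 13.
8

(43 - 35) = 8
8 mod 13 = 8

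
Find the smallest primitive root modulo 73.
5

A primitive root g modulo p has order p-1 = 72
Prime divisors of 72: [2, 3]
g is a primitive root iff g^(72/q) ≢ 1 (mod 73) for each prime divisor q
Testing small values:
  g = 2: 2^36 ≡ 1, 2^24 ≡ 64 (mod 73) → 2^36 ≡ 1, not primitive root
  g = 3: 3^36 ≡ 1, 3^24 ≡ 1 (mod 73) → 3^36 ≡ 1, not primitive root
  g = 4: 4^36 ≡ 1, 4^24 ≡ 8 (mod 73) → 4^36 ≡ 1, not primitive root
  g = 5: 5^36 ≡ 72, 5^24 ≡ 8 (mod 73) → none is 1, primitive root!
The smallest primitive root is 5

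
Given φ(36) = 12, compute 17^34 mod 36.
By Euler: 17^{12} ≡ 1 (mod 36) since gcd(17, 36) = 1. 34 = 2×12 + 10. So 17^{34} ≡ 17^{10} ≡ 1 (mod 36)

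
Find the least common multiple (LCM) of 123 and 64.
7872

First find GCD(123, 64) using the Euclidean algorithm:
123 = 1 × 64 + 59
64 = 1 × 59 + 5
59 = 11 × 5 + 4
5 = 1 × 4 + 1
4 = 4 × 1 + 0
GCD(123, 64) = 1

LCM formula: LCM(a, b) = (a × b) / GCD(a, b)
LCM(123, 64) = (123 × 64) / 1
LCM(123, 64) = 7872 / 1
LCM(123, 64) = 7872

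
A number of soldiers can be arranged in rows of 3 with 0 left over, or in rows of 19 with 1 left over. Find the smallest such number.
M = 3 × 19 = 57. M₁ = 19, y₁ ≡ 1 (mod 3). M₂ = 3, y₂ ≡ 13 (mod 19). n = 0×19×1 + 1×3×13 ≡ 39 (mod 57). The smallest positive such number is 39.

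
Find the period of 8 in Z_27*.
Powers of 8 mod 27: 8^1≡8, 8^2≡10, 8^3≡26, 8^4≡19, 8^5≡17, 8^6≡1. Order = 6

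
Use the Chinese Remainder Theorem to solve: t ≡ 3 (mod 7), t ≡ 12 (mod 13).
M = 7 × 13 = 91. M₁ = 13, y₁ ≡ 6 (mod 7). M₂ = 7, y₂ ≡ 2 (mod 13). t = 3×13×6 + 12×7×2 ≡ 38 (mod 91)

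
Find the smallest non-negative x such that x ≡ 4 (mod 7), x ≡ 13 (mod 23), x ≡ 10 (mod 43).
956

Using the Chinese Remainder Theorem:
M = product of moduli = 6923
For equation 1: M_1 = 989, 989 ≡ 2 (mod 7), inverse of 989 mod 7 is 4 (check: 2 × 4 = 8 ≡ 1 (mod 7))
For equation 2: M_2 = 301, 301 ≡ 2 (mod 23), inverse of 301 mod 23 is 12 (check: 2 × 12 = 24 ≡ 1 (mod 23))
For equation 3: M_3 = 161, 161 ≡ 32 (mod 43), inverse of 161 mod 43 is 39 (check: 32 × 39 = 1248 ≡ 1 (mod 43))
Combine: x ≡ Σ r_i×M_i×(M_i⁻¹ mod m_i) = 4×989×4 + 13×301×12 + 10×161×39 = 15824 + 46956 + 62790 = 125570
125570 mod 6923 = 956
x ≡ 956 (mod 6923)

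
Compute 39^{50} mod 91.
65

Using successive squaring:
Binary expansion of 50: 110010
Powers of 39 mod 91 (each is the square of the previous):
  39^1 ≡ 39 (mod 91)
  39^2 ≡ 39² = 1521 ≡ 65 (mod 91)
  39^4 ≡ 65² = 4225 ≡ 39 (mod 91)
  39^8 ≡ 39² = 1521 ≡ 65 (mod 91)
  39^16 ≡ 65² = 4225 ≡ 39 (mod 91)
  39^32 ≡ 39² = 1521 ≡ 65 (mod 91)
50 = 32 + 16 + 2, so 39^50 = 39^32 × 39^16 × 39^2 ≡ 65 × 39 × 65 (mod 91)
Multiplying step by step:
  65 × 39 = 2535 ≡ 78 (mod 91)
  78 × 65 = 5070 ≡ 65 (mod 91)
Result: 39^50 ≡ 65 (mod 91)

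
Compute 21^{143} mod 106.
83

Using successive squaring:
Binary expansion of 143: 10001111
Powers of 21 mod 106 (each is the square of the previous):
  21^1 ≡ 21 (mod 106)
  21^2 ≡ 21² = 441 ≡ 17 (mod 106)
  21^4 ≡ 17² = 289 ≡ 77 (mod 106)
  21^8 ≡ 77² = 5929 ≡ 99 (mod 106)
  21^16 ≡ 99² = 9801 ≡ 49 (mod 106)
  21^32 ≡ 49² = 2401 ≡ 69 (mod 106)
  21^64 ≡ 69² = 4761 ≡ 97 (mod 106)
  21^128 ≡ 97² = 9409 ≡ 81 (mod 106)
143 = 128 + 8 + 4 + 2 + 1, so 21^143 = 21^128 × 21^8 × 21^4 × 21^2 × 21^1 ≡ 81 × 99 × 77 × 17 × 21 (mod 106)
Multiplying step by step:
  81 × 99 = 8019 ≡ 69 (mod 106)
  69 × 77 = 5313 ≡ 13 (mod 106)
  13 × 17 = 221 ≡ 9 (mod 106)
  9 × 21 = 189 ≡ 83 (mod 106)
Result: 21^143 ≡ 83 (mod 106)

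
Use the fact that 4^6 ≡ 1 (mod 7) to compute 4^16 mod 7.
By Fermat: 4^{6} ≡ 1 (mod 7). 16 = 2×6 + 4. So 4^{16} ≡ 4^{4} ≡ 4 (mod 7)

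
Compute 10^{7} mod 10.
0

Using successive squaring:
Binary expansion of 7: 111
Powers of 10 mod 10 (each is the square of the previous):
  10^1 ≡ 0 (mod 10)
  10^2 ≡ 0² = 0 ≡ 0 (mod 10)
  10^4 ≡ 0² = 0 ≡ 0 (mod 10)
7 = 4 + 2 + 1, so 10^7 = 10^4 × 10^2 × 10^1 ≡ 0 × 0 × 0 (mod 10)
Multiplying step by step:
  0 × 0 = 0 ≡ 0 (mod 10)
  0 × 0 = 0 ≡ 0 (mod 10)
Result: 10^7 ≡ 0 (mod 10)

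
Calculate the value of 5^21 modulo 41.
Using repeated squaring. 21 = 16 + 4 + 1 (binary 10101). Repeated squaring mod 41: 5^1 ≡ 5; 5^2 ≡ 5² = 25 ≡ 25; 5^4 ≡ 25² = 625 ≡ 10; 5^8 ≡ 10² = 100 ≡ 18; 5^16 ≡ 18² = 324 ≡ 37. Multiply: 5^21 = 5^16 × 5^4 × 5^1 ≡ 37 × 10 × 5 (mod 41): 37 × 10 = 370 ≡ 1; 1 × 5 = 5 ≡ 5. So 5^21 ≡ 5 (mod 41).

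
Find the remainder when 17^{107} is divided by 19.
By Fermat: 17^{18} ≡ 1 (mod 19). 107 = 5×18 + 17. So 17^{107} ≡ 17^{17} ≡ 9 (mod 19)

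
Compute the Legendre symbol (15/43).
(15/43) = 15^{21} mod 43 = 1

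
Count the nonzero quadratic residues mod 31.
For prime 31, there are (p-1)/2 = (31-1)/2 = 15 quadratic residues (excluding 0).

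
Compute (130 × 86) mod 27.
2

(130 × 86) = 11180
11180 mod 27 = 2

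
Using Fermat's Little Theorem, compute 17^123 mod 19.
By Fermat: 17^{18} ≡ 1 (mod 19). 123 = 6×18 + 15. So 17^{123} ≡ 17^{15} ≡ 7 (mod 19)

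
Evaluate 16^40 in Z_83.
Using repeated squaring. 40 = 32 + 8 (binary 101000). Repeated squaring mod 83: 16^1 ≡ 16; 16^2 ≡ 16² = 256 ≡ 7; 16^4 ≡ 7² = 49 ≡ 49; 16^8 ≡ 49² = 2401 ≡ 77; 16^16 ≡ 77² = 5929 ≡ 36; 16^32 ≡ 36² = 1296 ≡ 51. Multiply: 16^40 = 16^32 × 16^8 ≡ 51 × 77 (mod 83): 51 × 77 = 3927 ≡ 26. So 16^40 ≡ 26 (mod 83).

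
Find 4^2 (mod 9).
2 = 2 (binary 10). Repeated squaring mod 9: 4^1 ≡ 4; 4^2 ≡ 4² = 16 ≡ 7. So 4^2 ≡ 7 (mod 9).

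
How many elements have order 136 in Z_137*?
Number of primitive roots mod 137 = φ(136) = 64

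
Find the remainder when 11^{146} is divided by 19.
By Fermat: 11^{18} ≡ 1 (mod 19). 146 = 8×18 + 2. So 11^{146} ≡ 11^{2} ≡ 7 (mod 19)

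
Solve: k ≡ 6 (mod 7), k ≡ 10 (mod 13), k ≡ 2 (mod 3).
M = 7 × 13 × 3 = 273. M₁ = 39, y₁ ≡ 2 (mod 7). M₂ = 21, y₂ ≡ 5 (mod 13). M₃ = 91, y₃ ≡ 1 (mod 3). k = 6×39×2 + 10×21×5 + 2×91×1 ≡ 62 (mod 273)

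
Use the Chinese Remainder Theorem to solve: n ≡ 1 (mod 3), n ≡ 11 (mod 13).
M = 3 × 13 = 39. M₁ = 13, y₁ ≡ 1 (mod 3). M₂ = 3, y₂ ≡ 9 (mod 13). n = 1×13×1 + 11×3×9 ≡ 37 (mod 39)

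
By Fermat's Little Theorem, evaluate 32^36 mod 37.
By Fermat's Little Theorem, 32^{36} ≡ 1 (mod 37) since 37 is prime and gcd(32, 37) = 1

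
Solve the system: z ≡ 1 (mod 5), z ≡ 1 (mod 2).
M = 5 × 2 = 10. M₁ = 2, y₁ ≡ 3 (mod 5). M₂ = 5, y₂ ≡ 1 (mod 2). z = 1×2×3 + 1×5×1 ≡ 1 (mod 10)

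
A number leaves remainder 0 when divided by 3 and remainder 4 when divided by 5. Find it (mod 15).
M = 3 × 5 = 15. M₁ = 5, y₁ ≡ 2 (mod 3). M₂ = 3, y₂ ≡ 2 (mod 5). x = 0×5×2 + 4×3×2 ≡ 9 (mod 15)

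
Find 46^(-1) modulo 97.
19

Using Extended Euclidean Algorithm:
gcd(46, 97) = 1
Bezout coefficients: 46 × 19 + 97 × -9 = 1
So 46 × 19 ≡ 1 (mod 97)
The inverse is 19 mod 97 = 19
Verification: 46 × 19 = 874 = 9 × 97 + 1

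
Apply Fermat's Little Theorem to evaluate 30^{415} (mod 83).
7

By Fermat's Little Theorem, a^(p-1) ≡ 1 (mod p) for prime p and gcd(a, p) = 1
Here p = 83, so 30^82 ≡ 1 (mod 83)
We can reduce the exponent: 415 mod 82 = 5
So 30^415 ≡ 30^5 (mod 83)
Computing: 30^5 mod 83 = 7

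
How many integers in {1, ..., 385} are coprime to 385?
240

Prime factorization: 385 = 5 × 7 × 11
Using the formula φ(n) = n × Π(1 - 1/p) for each prime factor p:
φ(385) = 385 × (1 - 1/5) × (1 - 1/7) × (1 - 1/11)
φ(385) = 240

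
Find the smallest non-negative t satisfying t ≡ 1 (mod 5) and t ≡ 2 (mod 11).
M = 5 × 11 = 55. M₁ = 11, y₁ ≡ 1 (mod 5). M₂ = 5, y₂ ≡ 9 (mod 11). t = 1×11×1 + 2×5×9 ≡ 46 (mod 55)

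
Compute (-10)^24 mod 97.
Using repeated squaring. (-10) ≡ 87 (mod 97). 24 = 16 + 8 (binary 11000). Repeated squaring mod 97: 87^1 ≡ 87; 87^2 ≡ 87² = 7569 ≡ 3; 87^4 ≡ 3² = 9 ≡ 9; 87^8 ≡ 9² = 81 ≡ 81; 87^16 ≡ 81² = 6561 ≡ 62. Multiply: (-10)^24 ≡ 87^16 × 87^8 ≡ 62 × 81 (mod 97): 62 × 81 = 5022 ≡ 75. So (-10)^24 ≡ 75 (mod 97).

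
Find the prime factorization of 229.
229

Divide by primes starting from smallest:
229 ÷ 229 = 1

229 = 229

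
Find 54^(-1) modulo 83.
20

Using Extended Euclidean Algorithm:
gcd(54, 83) = 1
Bezout coefficients: 54 × 20 + 83 × -13 = 1
So 54 × 20 ≡ 1 (mod 83)
The inverse is 20 mod 83 = 20
Verification: 54 × 20 = 1080 = 13 × 83 + 1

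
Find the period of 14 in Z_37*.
Powers of 14 mod 37: 14^1≡14, 14^2≡11, 14^3≡6, 14^4≡10, 14^5≡29, 14^6≡36, 14^7≡23, 14^8≡26, 14^9≡31, 14^10≡27, 14^11≡8, 14^12≡1. Order = 12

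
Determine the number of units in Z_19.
18

Prime factorization: 19 = 19
Using the formula φ(n) = n × Π(1 - 1/p) for each prime factor p:
φ(19) = 19 × (1 - 1/19)
φ(19) = 18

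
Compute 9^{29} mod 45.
9

Using successive squaring:
Binary expansion of 29: 11101
Powers of 9 mod 45 (each is the square of the previous):
  9^1 ≡ 9 (mod 45)
  9^2 ≡ 9² = 81 ≡ 36 (mod 45)
  9^4 ≡ 36² = 1296 ≡ 36 (mod 45)
  9^8 ≡ 36² = 1296 ≡ 36 (mod 45)
  9^16 ≡ 36² = 1296 ≡ 36 (mod 45)
29 = 16 + 8 + 4 + 1, so 9^29 = 9^16 × 9^8 × 9^4 × 9^1 ≡ 36 × 36 × 36 × 9 (mod 45)
Multiplying step by step:
  36 × 36 = 1296 ≡ 36 (mod 45)
  36 × 36 = 1296 ≡ 36 (mod 45)
  36 × 9 = 324 ≡ 9 (mod 45)
Result: 9^29 ≡ 9 (mod 45)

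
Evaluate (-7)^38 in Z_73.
Using repeated squaring. (-7) ≡ 66 (mod 73). 38 = 32 + 4 + 2 (binary 100110). Repeated squaring mod 73: 66^1 ≡ 66; 66^2 ≡ 66² = 4356 ≡ 49; 66^4 ≡ 49² = 2401 ≡ 65; 66^8 ≡ 65² = 4225 ≡ 64; 66^16 ≡ 64² = 4096 ≡ 8; 66^32 ≡ 8² = 64 ≡ 64. Multiply: (-7)^38 ≡ 66^32 × 66^4 × 66^2 ≡ 64 × 65 × 49 (mod 73): 64 × 65 = 4160 ≡ 72; 72 × 49 = 3528 ≡ 24. So (-7)^38 ≡ 24 (mod 73).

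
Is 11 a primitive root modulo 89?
p - 1 = 88 has prime divisors 2, 11. Check 11^(88/q) mod 89 for each: 11^(88/2) = 11^44 ≡ 1, 11^(88/11) = 11^8 ≡ 67 (mod 89). Since 11^44 ≡ 1 (mod 89), the order of 11 divides 44 (in fact the order is 22) ≠ 88, so it is not a primitive root.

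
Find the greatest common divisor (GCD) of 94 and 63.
1

Using the Euclidean algorithm:
94 = 1 × 63 + 31
63 = 2 × 31 + 1
31 = 31 × 1 + 0

GCD(94, 63) = 1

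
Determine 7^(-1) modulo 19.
7^(-1) ≡ 11 (mod 19). Verification: 7 × 11 = 77 ≡ 1 (mod 19)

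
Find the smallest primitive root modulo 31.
p - 1 = 30 has prime divisors 2, 3, 5. h is a primitive root mod 31 iff h^(30/q) ≢ 1 (mod 31) for each such q.
h = 2: 2^15 ≡ 1, 2^10 ≡ 1, 2^6 ≡ 2 (mod 31); 2^15 ≡ 1, so not a primitive root.
h = 3: 3^15 ≡ 30, 3^10 ≡ 25, 3^6 ≡ 16 (mod 31); none is 1, so 3 has order 30 and is a primitive root.
The smallest primitive root mod 31 is g = 3.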